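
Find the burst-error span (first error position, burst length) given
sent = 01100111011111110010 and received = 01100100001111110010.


XOR: 00000011010000000000

Burst at position 6, length 4


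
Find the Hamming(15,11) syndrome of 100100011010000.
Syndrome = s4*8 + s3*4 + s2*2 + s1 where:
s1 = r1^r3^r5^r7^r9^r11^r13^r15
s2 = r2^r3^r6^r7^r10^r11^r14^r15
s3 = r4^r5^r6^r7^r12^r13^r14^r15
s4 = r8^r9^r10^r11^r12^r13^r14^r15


s1=1, s2=1, s3=1, s4=1

Syndrome = 15 (error at position 15)


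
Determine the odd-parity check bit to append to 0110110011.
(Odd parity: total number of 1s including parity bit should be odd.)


Number of 1s in data: 6
Parity bit: 1

1


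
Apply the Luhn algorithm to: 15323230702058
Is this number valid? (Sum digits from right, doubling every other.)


Luhn sum = 47
47 mod 10 = 7

Invalid (Luhn sum mod 10 = 7)


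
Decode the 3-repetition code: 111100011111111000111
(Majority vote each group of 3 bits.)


Groups: 111, 100, 011, 111, 111, 000, 111
Majority votes: 1011101

1011101


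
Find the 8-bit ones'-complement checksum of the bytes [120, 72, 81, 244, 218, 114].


Sum = 849 mod 256 = 81
Complement = 174

174


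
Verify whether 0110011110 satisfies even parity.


Number of 1s: 6

Yes, parity is correct (6 ones)


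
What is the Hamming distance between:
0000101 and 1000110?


XOR: 1000011
Count of 1s: 3

3


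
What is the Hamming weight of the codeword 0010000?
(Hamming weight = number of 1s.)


Counting 1s in 0010000

1


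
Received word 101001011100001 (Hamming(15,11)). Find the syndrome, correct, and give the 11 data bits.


Syndrome = 0: no error detected

Data: 10101100001 (no errors)


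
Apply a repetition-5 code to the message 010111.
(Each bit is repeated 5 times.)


Each bit -> 5 copies

000001111100000111111111111111


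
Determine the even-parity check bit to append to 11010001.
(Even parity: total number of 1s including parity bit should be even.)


Number of 1s in data: 4
Parity bit: 0

0


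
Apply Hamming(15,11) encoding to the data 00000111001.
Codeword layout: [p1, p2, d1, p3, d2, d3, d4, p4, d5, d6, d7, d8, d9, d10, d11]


Parity bits: p1=0, p2=1, p3=0, p4=0

010000000111001


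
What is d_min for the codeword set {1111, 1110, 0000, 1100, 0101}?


Comparing all pairs, minimum distance: 1
Can detect 0 errors, correct 0 errors

1


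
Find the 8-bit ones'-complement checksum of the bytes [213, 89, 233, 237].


Sum = 772 mod 256 = 4
Complement = 251

251


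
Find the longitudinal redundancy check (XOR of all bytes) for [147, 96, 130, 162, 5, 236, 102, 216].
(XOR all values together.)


XOR chain: 147 ^ 96 ^ 130 ^ 162 ^ 5 ^ 236 ^ 102 ^ 216 = 132

132


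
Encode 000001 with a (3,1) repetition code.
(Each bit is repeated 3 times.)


Each bit -> 3 copies

000000000000000111


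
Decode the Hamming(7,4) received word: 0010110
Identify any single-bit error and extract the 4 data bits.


Syndrome = 0: no error detected

Data: 1110 (no errors)


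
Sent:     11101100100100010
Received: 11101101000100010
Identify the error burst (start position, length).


XOR: 00000001100000000

Burst at position 7, length 2


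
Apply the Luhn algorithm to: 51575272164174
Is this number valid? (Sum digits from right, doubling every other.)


Luhn sum = 46
46 mod 10 = 6

Invalid (Luhn sum mod 10 = 6)


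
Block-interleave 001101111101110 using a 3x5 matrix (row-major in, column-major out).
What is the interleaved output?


Matrix:
  00110
  11111
  01110
Read columns: 010011111111010

010011111111010


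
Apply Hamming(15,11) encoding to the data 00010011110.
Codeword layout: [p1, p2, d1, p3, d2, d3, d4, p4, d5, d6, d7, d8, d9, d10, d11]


Parity bits: p1=1, p2=1, p3=0, p4=0

110000100011110


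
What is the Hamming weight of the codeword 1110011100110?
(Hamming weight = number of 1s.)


Counting 1s in 1110011100110

8


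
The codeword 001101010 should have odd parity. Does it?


Number of 1s: 4

No, parity error (4 ones)


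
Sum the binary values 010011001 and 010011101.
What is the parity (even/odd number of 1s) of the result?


010011001 = 153
010011101 = 157
Sum = 310 = 100110110
1s count = 5

odd parity (5 ones in 100110110)


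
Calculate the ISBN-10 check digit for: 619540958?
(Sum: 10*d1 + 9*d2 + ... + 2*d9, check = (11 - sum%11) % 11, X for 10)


Weighted sum: 267
267 mod 11 = 3

Check digit: 8


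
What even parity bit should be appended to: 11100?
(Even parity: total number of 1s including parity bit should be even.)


Number of 1s in data: 3
Parity bit: 1

1


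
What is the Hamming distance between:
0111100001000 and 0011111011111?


XOR: 0100011010111
Count of 1s: 7

7


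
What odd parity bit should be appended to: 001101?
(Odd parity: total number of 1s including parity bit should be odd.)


Number of 1s in data: 3
Parity bit: 0

0


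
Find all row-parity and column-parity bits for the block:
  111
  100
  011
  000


Row parities: 1100
Column parities: 000

Row P: 1100, Col P: 000, Corner: 0


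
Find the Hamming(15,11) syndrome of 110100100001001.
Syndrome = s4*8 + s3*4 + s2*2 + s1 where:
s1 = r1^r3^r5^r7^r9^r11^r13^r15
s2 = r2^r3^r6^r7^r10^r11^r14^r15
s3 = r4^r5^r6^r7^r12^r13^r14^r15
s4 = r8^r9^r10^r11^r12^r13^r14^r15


s1=1, s2=1, s3=0, s4=0

Syndrome = 3 (error at position 3)


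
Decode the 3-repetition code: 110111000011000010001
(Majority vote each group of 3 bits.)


Groups: 110, 111, 000, 011, 000, 010, 001
Majority votes: 1101000

1101000


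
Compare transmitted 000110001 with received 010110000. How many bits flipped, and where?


XOR: 010000001

2 error(s) at position(s): 1, 8


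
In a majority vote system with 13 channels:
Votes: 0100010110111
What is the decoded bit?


Ones: 7 out of 13
Threshold: 7

1 (7/13 voted 1)


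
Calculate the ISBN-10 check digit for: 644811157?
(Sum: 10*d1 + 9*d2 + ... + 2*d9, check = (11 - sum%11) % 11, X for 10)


Weighted sum: 228
228 mod 11 = 8

Check digit: 3


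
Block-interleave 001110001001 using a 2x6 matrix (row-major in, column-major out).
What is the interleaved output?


Matrix:
  001110
  001001
Read columns: 000011101001

000011101001


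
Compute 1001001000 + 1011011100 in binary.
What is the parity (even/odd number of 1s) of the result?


1001001000 = 584
1011011100 = 732
Sum = 1316 = 10100100100
1s count = 4

even parity (4 ones in 10100100100)


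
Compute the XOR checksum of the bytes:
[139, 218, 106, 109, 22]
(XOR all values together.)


XOR chain: 139 ^ 218 ^ 106 ^ 109 ^ 22 = 64

64


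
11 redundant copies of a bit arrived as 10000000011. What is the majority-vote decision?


Ones: 3 out of 11
Threshold: 6

0 (3/11 voted 1)


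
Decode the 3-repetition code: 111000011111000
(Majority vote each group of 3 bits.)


Groups: 111, 000, 011, 111, 000
Majority votes: 10110

10110


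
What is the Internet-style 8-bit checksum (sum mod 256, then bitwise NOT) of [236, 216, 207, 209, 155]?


Sum = 1023 mod 256 = 255
Complement = 0

0


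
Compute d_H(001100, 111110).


XOR: 110010
Count of 1s: 3

3


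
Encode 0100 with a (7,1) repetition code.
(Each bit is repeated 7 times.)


Each bit -> 7 copies

0000000111111100000000000000


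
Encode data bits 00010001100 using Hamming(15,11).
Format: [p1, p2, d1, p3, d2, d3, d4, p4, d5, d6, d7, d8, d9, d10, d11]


Parity bits: p1=0, p2=1, p3=1, p4=0

010100100001100


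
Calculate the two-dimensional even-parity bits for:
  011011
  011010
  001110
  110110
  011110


Row parities: 01100
Column parities: 100111

Row P: 01100, Col P: 100111, Corner: 0


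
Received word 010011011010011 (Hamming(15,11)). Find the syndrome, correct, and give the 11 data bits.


Syndrome = 10: error at position 10

Data: 01101110011 (corrected bit 10)


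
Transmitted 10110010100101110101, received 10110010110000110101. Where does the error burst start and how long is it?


XOR: 00000000010101000000

Burst at position 9, length 5


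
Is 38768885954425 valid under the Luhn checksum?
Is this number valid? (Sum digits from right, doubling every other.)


Luhn sum = 87
87 mod 10 = 7

Invalid (Luhn sum mod 10 = 7)


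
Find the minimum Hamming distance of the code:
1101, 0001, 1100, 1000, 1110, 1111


Comparing all pairs, minimum distance: 1
Can detect 0 errors, correct 0 errors

1


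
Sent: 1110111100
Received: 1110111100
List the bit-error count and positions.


XOR: 0000000000

0 errors (received matches sent)


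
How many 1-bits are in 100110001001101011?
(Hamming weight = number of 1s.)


Counting 1s in 100110001001101011

9


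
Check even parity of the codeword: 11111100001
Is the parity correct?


Number of 1s: 7

No, parity error (7 ones)


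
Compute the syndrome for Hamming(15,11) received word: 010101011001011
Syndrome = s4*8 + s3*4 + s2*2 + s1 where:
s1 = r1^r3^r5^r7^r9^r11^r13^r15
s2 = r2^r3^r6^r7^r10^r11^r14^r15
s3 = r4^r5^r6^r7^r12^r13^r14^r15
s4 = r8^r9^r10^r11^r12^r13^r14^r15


s1=0, s2=0, s3=1, s4=1

Syndrome = 12 (error at position 12)


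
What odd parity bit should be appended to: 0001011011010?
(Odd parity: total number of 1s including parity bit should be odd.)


Number of 1s in data: 6
Parity bit: 1

1


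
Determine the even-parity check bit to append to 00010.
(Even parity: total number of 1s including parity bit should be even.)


Number of 1s in data: 1
Parity bit: 1

1


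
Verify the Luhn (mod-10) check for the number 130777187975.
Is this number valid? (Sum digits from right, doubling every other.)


Luhn sum = 58
58 mod 10 = 8

Invalid (Luhn sum mod 10 = 8)


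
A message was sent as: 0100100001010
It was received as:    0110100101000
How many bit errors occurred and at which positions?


XOR: 0010000100010

3 error(s) at position(s): 2, 7, 11


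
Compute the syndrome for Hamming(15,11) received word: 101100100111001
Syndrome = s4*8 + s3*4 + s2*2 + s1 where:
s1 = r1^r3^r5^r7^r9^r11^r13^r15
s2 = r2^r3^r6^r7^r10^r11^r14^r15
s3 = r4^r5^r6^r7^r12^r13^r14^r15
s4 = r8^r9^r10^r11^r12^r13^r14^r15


s1=1, s2=1, s3=0, s4=0

Syndrome = 3 (error at position 3)


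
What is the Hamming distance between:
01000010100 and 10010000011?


XOR: 11010010111
Count of 1s: 7

7


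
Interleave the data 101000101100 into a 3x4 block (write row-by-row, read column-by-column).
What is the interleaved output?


Matrix:
  1010
  0010
  1100
Read columns: 101001110000

101001110000


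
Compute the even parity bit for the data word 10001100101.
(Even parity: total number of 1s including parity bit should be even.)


Number of 1s in data: 5
Parity bit: 1

1


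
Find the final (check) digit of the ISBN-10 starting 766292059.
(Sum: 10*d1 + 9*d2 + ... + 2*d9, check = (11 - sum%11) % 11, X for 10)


Weighted sum: 283
283 mod 11 = 8

Check digit: 3


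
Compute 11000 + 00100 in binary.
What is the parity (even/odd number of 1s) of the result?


11000 = 24
00100 = 4
Sum = 28 = 11100
1s count = 3

odd parity (3 ones in 11100)


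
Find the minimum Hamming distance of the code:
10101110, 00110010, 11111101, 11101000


Comparing all pairs, minimum distance: 3
Can detect 2 errors, correct 1 errors

3


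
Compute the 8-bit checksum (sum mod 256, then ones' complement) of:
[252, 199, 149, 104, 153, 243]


Sum = 1100 mod 256 = 76
Complement = 179

179


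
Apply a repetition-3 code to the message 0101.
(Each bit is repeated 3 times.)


Each bit -> 3 copies

000111000111


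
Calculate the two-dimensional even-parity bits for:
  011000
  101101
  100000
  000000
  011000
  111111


Row parities: 001000
Column parities: 110010

Row P: 001000, Col P: 110010, Corner: 1


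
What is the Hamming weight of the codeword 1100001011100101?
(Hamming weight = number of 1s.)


Counting 1s in 1100001011100101

8


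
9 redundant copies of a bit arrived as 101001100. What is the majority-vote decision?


Ones: 4 out of 9
Threshold: 5

0 (4/9 voted 1)


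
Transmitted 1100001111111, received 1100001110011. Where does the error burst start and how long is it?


XOR: 0000000001100

Burst at position 9, length 2


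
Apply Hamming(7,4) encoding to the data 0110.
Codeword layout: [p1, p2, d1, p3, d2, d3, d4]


Parity bits: p1=1, p2=1, p3=0

1100110


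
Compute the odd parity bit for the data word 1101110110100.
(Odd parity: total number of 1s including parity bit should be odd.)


Number of 1s in data: 8
Parity bit: 1

1


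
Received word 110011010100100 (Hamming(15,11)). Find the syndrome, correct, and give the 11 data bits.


Syndrome = 15: error at position 15

Data: 01100100101 (corrected bit 15)


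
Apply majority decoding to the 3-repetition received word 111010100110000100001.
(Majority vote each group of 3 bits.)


Groups: 111, 010, 100, 110, 000, 100, 001
Majority votes: 1001000

1001000


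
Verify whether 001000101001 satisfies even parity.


Number of 1s: 4

Yes, parity is correct (4 ones)


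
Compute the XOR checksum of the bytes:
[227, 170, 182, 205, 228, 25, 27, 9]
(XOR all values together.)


XOR chain: 227 ^ 170 ^ 182 ^ 205 ^ 228 ^ 25 ^ 27 ^ 9 = 221

221


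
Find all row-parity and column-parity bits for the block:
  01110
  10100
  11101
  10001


Row parities: 1000
Column parities: 10110

Row P: 1000, Col P: 10110, Corner: 1


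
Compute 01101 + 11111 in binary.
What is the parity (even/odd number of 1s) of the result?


01101 = 13
11111 = 31
Sum = 44 = 101100
1s count = 3

odd parity (3 ones in 101100)


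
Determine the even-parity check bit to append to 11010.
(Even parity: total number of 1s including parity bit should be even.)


Number of 1s in data: 3
Parity bit: 1

1


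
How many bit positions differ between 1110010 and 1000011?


XOR: 0110001
Count of 1s: 3

3


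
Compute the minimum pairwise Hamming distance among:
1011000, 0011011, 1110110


Comparing all pairs, minimum distance: 3
Can detect 2 errors, correct 1 errors

3


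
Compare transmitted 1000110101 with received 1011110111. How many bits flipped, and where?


XOR: 0011000010

3 error(s) at position(s): 2, 3, 8


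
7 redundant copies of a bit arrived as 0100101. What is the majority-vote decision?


Ones: 3 out of 7
Threshold: 4

0 (3/7 voted 1)


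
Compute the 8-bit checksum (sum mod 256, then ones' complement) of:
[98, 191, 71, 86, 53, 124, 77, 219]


Sum = 919 mod 256 = 151
Complement = 104

104


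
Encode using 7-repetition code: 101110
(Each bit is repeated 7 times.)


Each bit -> 7 copies

111111100000001111111111111111111110000000


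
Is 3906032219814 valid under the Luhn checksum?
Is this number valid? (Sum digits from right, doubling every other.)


Luhn sum = 51
51 mod 10 = 1

Invalid (Luhn sum mod 10 = 1)


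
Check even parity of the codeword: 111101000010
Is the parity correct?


Number of 1s: 6

Yes, parity is correct (6 ones)


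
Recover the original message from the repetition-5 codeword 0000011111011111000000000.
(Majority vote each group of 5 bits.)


Groups: 00000, 11111, 01111, 10000, 00000
Majority votes: 01100

01100


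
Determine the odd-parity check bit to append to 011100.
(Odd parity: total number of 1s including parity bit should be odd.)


Number of 1s in data: 3
Parity bit: 0

0


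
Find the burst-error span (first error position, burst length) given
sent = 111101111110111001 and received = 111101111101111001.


XOR: 000000000011000000

Burst at position 10, length 2


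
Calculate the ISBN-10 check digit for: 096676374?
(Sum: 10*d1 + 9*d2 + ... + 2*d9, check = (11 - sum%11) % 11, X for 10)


Weighted sum: 284
284 mod 11 = 9

Check digit: 2


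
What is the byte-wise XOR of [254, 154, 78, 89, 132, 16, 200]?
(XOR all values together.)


XOR chain: 254 ^ 154 ^ 78 ^ 89 ^ 132 ^ 16 ^ 200 = 47

47


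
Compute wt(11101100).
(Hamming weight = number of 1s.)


Counting 1s in 11101100

5


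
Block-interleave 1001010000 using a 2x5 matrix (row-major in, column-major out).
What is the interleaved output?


Matrix:
  10010
  10000
Read columns: 1100001000

1100001000


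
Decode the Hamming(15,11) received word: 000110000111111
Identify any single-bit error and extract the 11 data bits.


Syndrome = 0: no error detected

Data: 01000111111 (no errors)


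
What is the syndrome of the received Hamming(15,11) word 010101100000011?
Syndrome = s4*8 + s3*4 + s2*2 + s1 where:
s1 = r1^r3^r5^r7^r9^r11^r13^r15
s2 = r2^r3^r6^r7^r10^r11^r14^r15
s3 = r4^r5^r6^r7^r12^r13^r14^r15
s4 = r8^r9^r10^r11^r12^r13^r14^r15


s1=0, s2=1, s3=1, s4=0

Syndrome = 6 (error at position 6)


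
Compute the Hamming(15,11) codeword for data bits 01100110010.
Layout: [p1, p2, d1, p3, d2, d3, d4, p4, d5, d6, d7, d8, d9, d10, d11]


Parity bits: p1=0, p2=0, p3=1, p4=1

000111010110010


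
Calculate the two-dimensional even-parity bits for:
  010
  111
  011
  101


Row parities: 1100
Column parities: 011

Row P: 1100, Col P: 011, Corner: 0


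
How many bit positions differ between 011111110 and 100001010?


XOR: 111110100
Count of 1s: 6

6


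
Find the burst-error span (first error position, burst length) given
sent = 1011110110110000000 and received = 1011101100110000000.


XOR: 0000011010000000000

Burst at position 5, length 4


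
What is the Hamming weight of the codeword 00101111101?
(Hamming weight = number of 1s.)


Counting 1s in 00101111101

7


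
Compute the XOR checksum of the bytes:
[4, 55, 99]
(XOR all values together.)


XOR chain: 4 ^ 55 ^ 99 = 80

80


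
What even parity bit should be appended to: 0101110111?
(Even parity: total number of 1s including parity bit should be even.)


Number of 1s in data: 7
Parity bit: 1

1


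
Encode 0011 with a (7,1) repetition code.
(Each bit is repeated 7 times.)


Each bit -> 7 copies

0000000000000011111111111111


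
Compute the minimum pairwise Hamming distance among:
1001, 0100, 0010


Comparing all pairs, minimum distance: 2
Can detect 1 errors, correct 0 errors

2


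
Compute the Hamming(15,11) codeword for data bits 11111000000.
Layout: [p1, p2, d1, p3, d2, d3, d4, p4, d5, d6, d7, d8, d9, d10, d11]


Parity bits: p1=0, p2=1, p3=1, p4=1

011111111000000


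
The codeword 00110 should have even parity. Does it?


Number of 1s: 2

Yes, parity is correct (2 ones)


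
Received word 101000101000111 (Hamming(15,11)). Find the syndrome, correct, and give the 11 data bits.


Syndrome = 0: no error detected

Data: 10011000111 (no errors)


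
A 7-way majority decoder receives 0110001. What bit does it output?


Ones: 3 out of 7
Threshold: 4

0 (3/7 voted 1)


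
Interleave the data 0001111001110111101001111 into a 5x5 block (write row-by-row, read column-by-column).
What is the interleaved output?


Matrix:
  00011
  11001
  11011
  11010
  01111
Read columns: 0111001111000011011111101

0111001111000011011111101


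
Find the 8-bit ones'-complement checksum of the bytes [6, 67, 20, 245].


Sum = 338 mod 256 = 82
Complement = 173

173


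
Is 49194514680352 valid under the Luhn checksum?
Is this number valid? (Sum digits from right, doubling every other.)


Luhn sum = 64
64 mod 10 = 4

Invalid (Luhn sum mod 10 = 4)


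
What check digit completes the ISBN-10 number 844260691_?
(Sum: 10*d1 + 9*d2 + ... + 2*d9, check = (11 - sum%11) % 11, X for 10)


Weighted sum: 251
251 mod 11 = 9

Check digit: 2


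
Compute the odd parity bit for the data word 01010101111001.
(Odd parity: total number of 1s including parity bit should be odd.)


Number of 1s in data: 8
Parity bit: 1

1


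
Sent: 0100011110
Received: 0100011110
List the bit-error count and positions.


XOR: 0000000000

0 errors (received matches sent)


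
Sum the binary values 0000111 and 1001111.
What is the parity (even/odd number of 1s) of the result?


0000111 = 7
1001111 = 79
Sum = 86 = 1010110
1s count = 4

even parity (4 ones in 1010110)


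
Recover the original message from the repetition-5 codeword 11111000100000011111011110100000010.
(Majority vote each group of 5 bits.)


Groups: 11111, 00010, 00000, 11111, 01111, 01000, 00010
Majority votes: 1001100

1001100


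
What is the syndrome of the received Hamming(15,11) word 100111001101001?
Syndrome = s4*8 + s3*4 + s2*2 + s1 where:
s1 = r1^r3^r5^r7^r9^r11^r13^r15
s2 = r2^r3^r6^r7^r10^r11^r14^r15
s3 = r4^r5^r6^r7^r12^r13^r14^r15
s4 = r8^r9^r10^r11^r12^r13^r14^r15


s1=0, s2=1, s3=1, s4=0

Syndrome = 6 (error at position 6)


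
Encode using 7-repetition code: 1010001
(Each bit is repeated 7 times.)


Each bit -> 7 copies

1111111000000011111110000000000000000000001111111


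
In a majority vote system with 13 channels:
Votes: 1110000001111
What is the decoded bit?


Ones: 7 out of 13
Threshold: 7

1 (7/13 voted 1)


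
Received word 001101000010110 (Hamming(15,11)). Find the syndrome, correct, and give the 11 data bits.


Syndrome = 9: error at position 9

Data: 10101010110 (corrected bit 9)


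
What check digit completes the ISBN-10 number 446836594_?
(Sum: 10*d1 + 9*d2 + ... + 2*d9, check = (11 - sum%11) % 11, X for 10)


Weighted sum: 283
283 mod 11 = 8

Check digit: 3


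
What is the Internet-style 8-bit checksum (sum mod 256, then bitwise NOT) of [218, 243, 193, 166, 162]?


Sum = 982 mod 256 = 214
Complement = 41

41


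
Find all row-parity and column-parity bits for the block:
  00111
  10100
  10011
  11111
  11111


Row parities: 10111
Column parities: 00000

Row P: 10111, Col P: 00000, Corner: 0


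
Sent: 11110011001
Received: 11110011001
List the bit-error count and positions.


XOR: 00000000000

0 errors (received matches sent)


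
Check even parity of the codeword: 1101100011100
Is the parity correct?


Number of 1s: 7

No, parity error (7 ones)


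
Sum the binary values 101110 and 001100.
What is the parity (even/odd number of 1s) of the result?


101110 = 46
001100 = 12
Sum = 58 = 111010
1s count = 4

even parity (4 ones in 111010)


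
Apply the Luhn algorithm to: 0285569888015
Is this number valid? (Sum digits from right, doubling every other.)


Luhn sum = 59
59 mod 10 = 9

Invalid (Luhn sum mod 10 = 9)


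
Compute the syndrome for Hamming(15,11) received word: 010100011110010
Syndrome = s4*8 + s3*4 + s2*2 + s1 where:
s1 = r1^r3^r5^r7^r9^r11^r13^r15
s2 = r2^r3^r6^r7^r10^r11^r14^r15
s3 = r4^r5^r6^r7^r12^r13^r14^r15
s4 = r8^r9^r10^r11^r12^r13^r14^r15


s1=0, s2=0, s3=0, s4=1

Syndrome = 8 (error at position 8)


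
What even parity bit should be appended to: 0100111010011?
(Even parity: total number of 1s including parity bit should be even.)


Number of 1s in data: 7
Parity bit: 1

1


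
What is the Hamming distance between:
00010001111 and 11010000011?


XOR: 11000001100
Count of 1s: 4

4


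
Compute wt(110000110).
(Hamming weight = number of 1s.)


Counting 1s in 110000110

4


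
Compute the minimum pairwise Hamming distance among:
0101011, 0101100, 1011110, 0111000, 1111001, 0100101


Comparing all pairs, minimum distance: 2
Can detect 1 errors, correct 0 errors

2


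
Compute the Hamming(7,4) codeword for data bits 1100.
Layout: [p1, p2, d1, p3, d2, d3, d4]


Parity bits: p1=0, p2=1, p3=1

0111100


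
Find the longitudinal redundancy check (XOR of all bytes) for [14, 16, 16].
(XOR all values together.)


XOR chain: 14 ^ 16 ^ 16 = 14

14


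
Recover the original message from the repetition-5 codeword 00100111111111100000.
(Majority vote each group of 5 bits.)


Groups: 00100, 11111, 11111, 00000
Majority votes: 0110

0110


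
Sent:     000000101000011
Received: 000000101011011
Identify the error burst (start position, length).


XOR: 000000000011000

Burst at position 10, length 2


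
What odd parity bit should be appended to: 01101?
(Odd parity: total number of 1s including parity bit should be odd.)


Number of 1s in data: 3
Parity bit: 0

0


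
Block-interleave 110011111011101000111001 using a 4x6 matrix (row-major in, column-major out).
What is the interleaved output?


Matrix:
  110011
  111011
  101000
  111001
Read columns: 111111010111000011001101

111111010111000011001101


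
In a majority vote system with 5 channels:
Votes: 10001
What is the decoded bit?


Ones: 2 out of 5
Threshold: 3

0 (2/5 voted 1)


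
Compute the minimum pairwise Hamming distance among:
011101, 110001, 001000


Comparing all pairs, minimum distance: 3
Can detect 2 errors, correct 1 errors

3


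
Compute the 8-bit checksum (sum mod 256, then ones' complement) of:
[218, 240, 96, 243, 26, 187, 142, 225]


Sum = 1377 mod 256 = 97
Complement = 158

158


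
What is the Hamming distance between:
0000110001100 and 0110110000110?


XOR: 0110000001010
Count of 1s: 4

4


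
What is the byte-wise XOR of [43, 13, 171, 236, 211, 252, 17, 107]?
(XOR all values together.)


XOR chain: 43 ^ 13 ^ 171 ^ 236 ^ 211 ^ 252 ^ 17 ^ 107 = 52

52


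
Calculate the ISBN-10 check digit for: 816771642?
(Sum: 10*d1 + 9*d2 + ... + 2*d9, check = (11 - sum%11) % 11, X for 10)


Weighted sum: 273
273 mod 11 = 9

Check digit: 2


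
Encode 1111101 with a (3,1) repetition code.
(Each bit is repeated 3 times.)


Each bit -> 3 copies

111111111111111000111


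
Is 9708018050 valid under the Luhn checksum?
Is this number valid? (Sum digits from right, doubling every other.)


Luhn sum = 33
33 mod 10 = 3

Invalid (Luhn sum mod 10 = 3)


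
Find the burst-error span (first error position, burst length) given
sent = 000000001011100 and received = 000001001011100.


XOR: 000001000000000

Burst at position 5, length 1


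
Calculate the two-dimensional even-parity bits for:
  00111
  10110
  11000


Row parities: 110
Column parities: 01001

Row P: 110, Col P: 01001, Corner: 0


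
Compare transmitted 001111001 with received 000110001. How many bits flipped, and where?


XOR: 001001000

2 error(s) at position(s): 2, 5


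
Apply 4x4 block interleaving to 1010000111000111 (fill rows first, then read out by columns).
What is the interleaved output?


Matrix:
  1010
  0001
  1100
  0111
Read columns: 1010001110010101

1010001110010101


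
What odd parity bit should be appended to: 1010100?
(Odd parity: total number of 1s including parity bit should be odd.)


Number of 1s in data: 3
Parity bit: 0

0


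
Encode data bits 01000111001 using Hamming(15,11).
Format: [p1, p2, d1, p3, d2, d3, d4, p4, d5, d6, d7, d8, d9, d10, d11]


Parity bits: p1=1, p2=1, p3=1, p4=0

110110000111001


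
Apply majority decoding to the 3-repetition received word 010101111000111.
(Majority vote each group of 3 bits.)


Groups: 010, 101, 111, 000, 111
Majority votes: 01101

01101


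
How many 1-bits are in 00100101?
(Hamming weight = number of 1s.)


Counting 1s in 00100101

3


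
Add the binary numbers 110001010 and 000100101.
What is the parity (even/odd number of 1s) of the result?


110001010 = 394
000100101 = 37
Sum = 431 = 110101111
1s count = 7

odd parity (7 ones in 110101111)


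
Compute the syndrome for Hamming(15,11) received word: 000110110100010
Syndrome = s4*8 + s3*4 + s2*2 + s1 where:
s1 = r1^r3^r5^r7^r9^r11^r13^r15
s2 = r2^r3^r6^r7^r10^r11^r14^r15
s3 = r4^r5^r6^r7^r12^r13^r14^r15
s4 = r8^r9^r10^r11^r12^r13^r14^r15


s1=0, s2=1, s3=0, s4=1

Syndrome = 10 (error at position 10)


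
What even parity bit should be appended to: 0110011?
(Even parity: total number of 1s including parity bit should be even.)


Number of 1s in data: 4
Parity bit: 0

0


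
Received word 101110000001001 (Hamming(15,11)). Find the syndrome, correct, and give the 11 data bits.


Syndrome = 0: no error detected

Data: 11000001001 (no errors)


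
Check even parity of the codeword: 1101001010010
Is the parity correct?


Number of 1s: 6

Yes, parity is correct (6 ones)


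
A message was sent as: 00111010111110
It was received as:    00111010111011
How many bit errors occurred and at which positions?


XOR: 00000000000101

2 error(s) at position(s): 11, 13


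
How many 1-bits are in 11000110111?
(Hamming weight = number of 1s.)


Counting 1s in 11000110111

7


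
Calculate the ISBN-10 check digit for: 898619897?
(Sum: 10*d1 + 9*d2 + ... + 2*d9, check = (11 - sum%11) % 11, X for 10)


Weighted sum: 391
391 mod 11 = 6

Check digit: 5


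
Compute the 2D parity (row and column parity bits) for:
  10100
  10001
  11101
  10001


Row parities: 0000
Column parities: 01001

Row P: 0000, Col P: 01001, Corner: 0


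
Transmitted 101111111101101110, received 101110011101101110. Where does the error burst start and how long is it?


XOR: 000001100000000000

Burst at position 5, length 2


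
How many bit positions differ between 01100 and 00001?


XOR: 01101
Count of 1s: 3

3


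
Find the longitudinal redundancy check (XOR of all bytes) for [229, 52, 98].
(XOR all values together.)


XOR chain: 229 ^ 52 ^ 98 = 179

179


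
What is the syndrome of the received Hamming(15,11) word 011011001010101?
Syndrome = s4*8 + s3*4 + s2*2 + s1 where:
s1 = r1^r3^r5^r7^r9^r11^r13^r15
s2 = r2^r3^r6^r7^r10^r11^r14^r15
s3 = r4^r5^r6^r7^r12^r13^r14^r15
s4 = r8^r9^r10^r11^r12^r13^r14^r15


s1=0, s2=1, s3=0, s4=0

Syndrome = 2 (error at position 2)


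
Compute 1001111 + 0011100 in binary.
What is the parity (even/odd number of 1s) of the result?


1001111 = 79
0011100 = 28
Sum = 107 = 1101011
1s count = 5

odd parity (5 ones in 1101011)


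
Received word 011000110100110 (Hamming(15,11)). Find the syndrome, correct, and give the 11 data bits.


Syndrome = 7: error at position 7

Data: 10000100110 (corrected bit 7)


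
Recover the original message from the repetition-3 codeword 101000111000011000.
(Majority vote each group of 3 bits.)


Groups: 101, 000, 111, 000, 011, 000
Majority votes: 101010

101010


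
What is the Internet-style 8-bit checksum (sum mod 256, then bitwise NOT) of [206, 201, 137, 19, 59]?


Sum = 622 mod 256 = 110
Complement = 145

145


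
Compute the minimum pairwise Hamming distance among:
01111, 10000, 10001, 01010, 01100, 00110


Comparing all pairs, minimum distance: 1
Can detect 0 errors, correct 0 errors

1


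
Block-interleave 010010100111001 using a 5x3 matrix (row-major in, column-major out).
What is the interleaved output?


Matrix:
  010
  010
  100
  111
  001
Read columns: 001101101000011

001101101000011


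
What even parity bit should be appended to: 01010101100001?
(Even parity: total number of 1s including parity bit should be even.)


Number of 1s in data: 6
Parity bit: 0

0


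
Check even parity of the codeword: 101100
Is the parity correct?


Number of 1s: 3

No, parity error (3 ones)


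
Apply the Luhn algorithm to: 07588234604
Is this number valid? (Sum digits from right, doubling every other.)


Luhn sum = 50
50 mod 10 = 0

Valid (Luhn sum mod 10 = 0)


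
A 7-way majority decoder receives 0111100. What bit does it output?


Ones: 4 out of 7
Threshold: 4

1 (4/7 voted 1)


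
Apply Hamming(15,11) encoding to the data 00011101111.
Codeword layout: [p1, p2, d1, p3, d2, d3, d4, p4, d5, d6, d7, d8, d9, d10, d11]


Parity bits: p1=0, p2=0, p3=1, p4=0

000100101101111


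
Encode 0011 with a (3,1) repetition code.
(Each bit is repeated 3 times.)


Each bit -> 3 copies

000000111111


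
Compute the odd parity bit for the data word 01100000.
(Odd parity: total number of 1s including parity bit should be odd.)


Number of 1s in data: 2
Parity bit: 1

1


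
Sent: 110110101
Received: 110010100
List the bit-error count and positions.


XOR: 000100001

2 error(s) at position(s): 3, 8


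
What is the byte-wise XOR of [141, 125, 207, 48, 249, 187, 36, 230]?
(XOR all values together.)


XOR chain: 141 ^ 125 ^ 207 ^ 48 ^ 249 ^ 187 ^ 36 ^ 230 = 143

143


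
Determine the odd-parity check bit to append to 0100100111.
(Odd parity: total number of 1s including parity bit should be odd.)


Number of 1s in data: 5
Parity bit: 0

0


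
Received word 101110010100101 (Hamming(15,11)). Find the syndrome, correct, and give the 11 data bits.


Syndrome = 3: error at position 3

Data: 01000100101 (corrected bit 3)


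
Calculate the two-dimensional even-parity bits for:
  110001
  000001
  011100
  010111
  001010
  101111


Row parities: 111001
Column parities: 011110

Row P: 111001, Col P: 011110, Corner: 0


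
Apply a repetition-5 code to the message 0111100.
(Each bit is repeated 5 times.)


Each bit -> 5 copies

00000111111111111111111110000000000


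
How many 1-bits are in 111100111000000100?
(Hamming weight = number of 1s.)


Counting 1s in 111100111000000100

8


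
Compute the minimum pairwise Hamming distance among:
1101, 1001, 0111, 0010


Comparing all pairs, minimum distance: 1
Can detect 0 errors, correct 0 errors

1


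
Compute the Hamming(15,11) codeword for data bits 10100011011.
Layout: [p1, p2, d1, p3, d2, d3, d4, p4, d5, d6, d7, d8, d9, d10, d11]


Parity bits: p1=1, p2=1, p3=0, p4=0

111001000011011


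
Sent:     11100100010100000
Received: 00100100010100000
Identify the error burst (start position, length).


XOR: 11000000000000000

Burst at position 0, length 2


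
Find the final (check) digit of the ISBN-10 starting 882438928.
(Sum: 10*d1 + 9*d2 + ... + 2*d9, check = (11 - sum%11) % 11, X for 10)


Weighted sum: 312
312 mod 11 = 4

Check digit: 7


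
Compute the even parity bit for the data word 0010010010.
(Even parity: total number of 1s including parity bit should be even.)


Number of 1s in data: 3
Parity bit: 1

1


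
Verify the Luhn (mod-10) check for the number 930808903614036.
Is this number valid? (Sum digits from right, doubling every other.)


Luhn sum = 65
65 mod 10 = 5

Invalid (Luhn sum mod 10 = 5)


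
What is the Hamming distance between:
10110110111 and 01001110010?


XOR: 11111000101
Count of 1s: 7

7


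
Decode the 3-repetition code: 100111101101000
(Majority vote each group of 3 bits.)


Groups: 100, 111, 101, 101, 000
Majority votes: 01110

01110


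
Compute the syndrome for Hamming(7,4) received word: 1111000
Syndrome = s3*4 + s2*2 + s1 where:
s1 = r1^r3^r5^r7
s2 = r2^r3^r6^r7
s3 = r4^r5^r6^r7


s1=0, s2=0, s3=1

Syndrome = 4 (error at position 4)


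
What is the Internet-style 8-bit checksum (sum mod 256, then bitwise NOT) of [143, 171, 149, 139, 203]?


Sum = 805 mod 256 = 37
Complement = 218

218


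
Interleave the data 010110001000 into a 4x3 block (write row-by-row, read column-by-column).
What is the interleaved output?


Matrix:
  010
  110
  001
  000
Read columns: 010011000010

010011000010


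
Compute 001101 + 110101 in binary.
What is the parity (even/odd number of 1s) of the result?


001101 = 13
110101 = 53
Sum = 66 = 1000010
1s count = 2

even parity (2 ones in 1000010)


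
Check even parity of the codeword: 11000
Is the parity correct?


Number of 1s: 2

Yes, parity is correct (2 ones)


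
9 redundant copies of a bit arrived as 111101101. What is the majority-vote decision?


Ones: 7 out of 9
Threshold: 5

1 (7/9 voted 1)


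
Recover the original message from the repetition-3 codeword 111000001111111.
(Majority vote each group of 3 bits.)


Groups: 111, 000, 001, 111, 111
Majority votes: 10011

10011


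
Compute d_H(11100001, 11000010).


XOR: 00100011
Count of 1s: 3

3


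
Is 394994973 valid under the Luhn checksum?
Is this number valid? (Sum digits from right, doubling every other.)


Luhn sum = 59
59 mod 10 = 9

Invalid (Luhn sum mod 10 = 9)


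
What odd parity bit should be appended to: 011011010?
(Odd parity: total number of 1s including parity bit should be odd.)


Number of 1s in data: 5
Parity bit: 0

0


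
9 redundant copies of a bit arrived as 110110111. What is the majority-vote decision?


Ones: 7 out of 9
Threshold: 5

1 (7/9 voted 1)


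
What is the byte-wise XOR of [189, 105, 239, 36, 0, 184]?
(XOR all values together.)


XOR chain: 189 ^ 105 ^ 239 ^ 36 ^ 0 ^ 184 = 167

167


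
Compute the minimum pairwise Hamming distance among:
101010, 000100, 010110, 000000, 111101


Comparing all pairs, minimum distance: 1
Can detect 0 errors, correct 0 errors

1


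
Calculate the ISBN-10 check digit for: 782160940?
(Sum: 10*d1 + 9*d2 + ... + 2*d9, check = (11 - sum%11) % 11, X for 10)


Weighted sum: 249
249 mod 11 = 7

Check digit: 4


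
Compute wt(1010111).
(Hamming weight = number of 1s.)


Counting 1s in 1010111

5


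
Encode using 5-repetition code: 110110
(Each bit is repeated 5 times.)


Each bit -> 5 copies

111111111100000111111111100000


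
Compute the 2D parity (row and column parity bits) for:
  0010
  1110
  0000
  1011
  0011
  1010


Row parities: 110100
Column parities: 1110

Row P: 110100, Col P: 1110, Corner: 1


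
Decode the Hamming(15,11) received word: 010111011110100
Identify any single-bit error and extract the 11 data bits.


Syndrome = 8: error at position 8

Data: 01101110100 (corrected bit 8)


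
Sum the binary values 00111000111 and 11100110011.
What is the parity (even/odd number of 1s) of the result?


00111000111 = 455
11100110011 = 1843
Sum = 2298 = 100011111010
1s count = 7

odd parity (7 ones in 100011111010)


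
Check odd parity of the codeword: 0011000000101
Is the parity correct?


Number of 1s: 4

No, parity error (4 ones)


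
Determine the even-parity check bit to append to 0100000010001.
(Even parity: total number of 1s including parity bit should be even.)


Number of 1s in data: 3
Parity bit: 1

1


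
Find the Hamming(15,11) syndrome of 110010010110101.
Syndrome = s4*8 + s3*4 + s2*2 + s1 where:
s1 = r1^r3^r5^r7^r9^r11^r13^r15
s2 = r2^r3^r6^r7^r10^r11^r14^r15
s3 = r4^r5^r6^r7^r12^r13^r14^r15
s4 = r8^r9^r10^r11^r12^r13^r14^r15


s1=1, s2=0, s3=1, s4=1

Syndrome = 13 (error at position 13)


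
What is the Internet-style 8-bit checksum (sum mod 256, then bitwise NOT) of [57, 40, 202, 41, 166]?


Sum = 506 mod 256 = 250
Complement = 5

5


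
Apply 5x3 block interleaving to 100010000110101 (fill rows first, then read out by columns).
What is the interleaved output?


Matrix:
  100
  010
  000
  110
  101
Read columns: 100110101000001

100110101000001


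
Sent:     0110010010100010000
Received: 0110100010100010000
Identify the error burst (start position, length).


XOR: 0000110000000000000

Burst at position 4, length 2


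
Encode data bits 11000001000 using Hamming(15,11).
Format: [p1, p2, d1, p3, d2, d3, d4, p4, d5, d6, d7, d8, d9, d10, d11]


Parity bits: p1=0, p2=1, p3=0, p4=1

011010010001000


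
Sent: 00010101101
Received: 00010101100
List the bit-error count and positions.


XOR: 00000000001

1 error(s) at position(s): 10


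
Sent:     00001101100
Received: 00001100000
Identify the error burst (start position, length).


XOR: 00000001100

Burst at position 7, length 2


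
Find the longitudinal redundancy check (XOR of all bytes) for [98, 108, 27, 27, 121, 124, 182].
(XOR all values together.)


XOR chain: 98 ^ 108 ^ 27 ^ 27 ^ 121 ^ 124 ^ 182 = 189

189


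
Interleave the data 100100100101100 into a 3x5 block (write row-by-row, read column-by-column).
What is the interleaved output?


Matrix:
  10010
  01001
  01100
Read columns: 100011001100010

100011001100010
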